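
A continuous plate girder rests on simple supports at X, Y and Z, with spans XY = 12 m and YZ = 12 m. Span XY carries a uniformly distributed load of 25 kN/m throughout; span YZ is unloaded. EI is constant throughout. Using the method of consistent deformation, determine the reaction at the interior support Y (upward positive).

Take M_Y as the redundant. Released structure: two simple spans XY and YZ with a hinge at Y.
End slopes at the hinge Y, treating each span as simply supported:
  span XY: UDL 25: wL³/(24EI) = 1800/EI
  relative rotation θ_0 = (1800 + 0)/EI = 1800/EI
A unit hogging moment at Y produces rotation L₁/(3EI) + L₂/(3EI) = 8/EI.
Compatibility: M_Y·(L₁+L₂)/(3EI) = θ_0, giving M_Y = 225 kN·m (hogging).
Span XY, ΣM about X with M_Y applied at Y: R_Y^{XY}·12 = 1800 + 225, so R_Y^{XY} = 168.8 kN and R_X = 300 − 168.8 = 131.2 kN.
Span YZ, ΣM about Z: R_Y^{YZ}·12 = 0 + 225, so R_Y^{YZ} = 18.75 kN and R_Z = 0 − 18.75 = -18.75 kN.
R_Y = 168.8 + 18.75 = 187.5 kN.

R_Y = 187.5 kN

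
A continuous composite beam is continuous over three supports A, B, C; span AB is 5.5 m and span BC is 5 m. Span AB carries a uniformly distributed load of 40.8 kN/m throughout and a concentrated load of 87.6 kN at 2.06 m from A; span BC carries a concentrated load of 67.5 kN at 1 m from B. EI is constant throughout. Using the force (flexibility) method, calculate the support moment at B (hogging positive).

Take M_B as the redundant. Released structure: two simple spans AB and BC with a hinge at B.
Discontinuity in slope at B on the released structure — sum the simple-span end rotations:
  span AB: UDL 40.8: wL³/(24EI) = 282.8/EI
  span AB: point load 87.6 at a = 2.06: Pab(L + a)/(6LEI) = 142.2/EI
  span BC: point load 67.5 at a = 1: Pab(L + b)/(6LEI) = 81/EI
  relative rotation θ_0 = (425 + 81)/EI = 506/EI
A unit hogging moment at B produces rotation L₁/(3EI) + L₂/(3EI) = 3.5/EI.
Slope continuity at B: θ_0 = M_B·3.5/EI, so M_B = 506/3.5 = 144.6 kN·m (hogging).

M_B = 144.6 kN·m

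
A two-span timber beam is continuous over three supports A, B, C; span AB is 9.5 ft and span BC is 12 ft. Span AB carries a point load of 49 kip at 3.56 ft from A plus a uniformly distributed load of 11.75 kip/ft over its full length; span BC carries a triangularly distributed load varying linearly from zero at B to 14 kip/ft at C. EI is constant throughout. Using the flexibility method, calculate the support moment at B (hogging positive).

M_B = 157.3 kip·ft

Take M_B as the redundant. Released structure: two simple spans AB and BC with a hinge at B.
End slopes at the hinge B, treating each span as simply supported:
  span AB: point load 49 at a = 3.56: Pab(L + a)/(6LEI) = 237.4/EI
  span AB: UDL 11.75: wL³/(24EI) = 419.8/EI
  span BC: triangular load, peak 14: 7w₀L³/(360EI) = 470.4/EI
  relative rotation θ_0 = (657.2 + 470.4)/EI = 1128/EI
A unit hogging moment at B produces rotation L₁/(3EI) + L₂/(3EI) = 7.167/EI.
Slope continuity at B: θ_0 = M_B·7.167/EI, so M_B = 1128/7.167 = 157.3 kip·ft (hogging).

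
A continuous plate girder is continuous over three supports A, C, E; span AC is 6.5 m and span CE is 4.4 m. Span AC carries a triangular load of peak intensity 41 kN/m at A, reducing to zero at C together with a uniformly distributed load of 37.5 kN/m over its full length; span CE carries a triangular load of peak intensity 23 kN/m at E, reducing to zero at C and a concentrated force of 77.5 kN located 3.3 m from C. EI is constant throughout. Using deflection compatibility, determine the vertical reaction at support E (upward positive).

R_E = 45.27 kN

Release continuity at C by inserting a hinge; the redundant is the internal moment M_C. The primary structure is two simply-supported spans AC and CE.
End slopes at the hinge C, treating each span as simply supported:
  span AC: triangular load, peak 41: 7w₀L³/(360EI) = 218.9/EI
  span AC: UDL 37.5: wL³/(24EI) = 429.1/EI
  span CE: triangular load, peak 23: 7w₀L³/(360EI) = 38.1/EI
  span CE: point load 77.5 at a = 3.3: Pab(L + b)/(6LEI) = 58.61/EI
  relative rotation θ_0 = (648 + 96.71)/EI = 744.7/EI
A unit hogging moment at C produces rotation L₁/(3EI) + L₂/(3EI) = 3.633/EI.
Compatibility: M_C·(L₁+L₂)/(3EI) = θ_0, giving M_C = 205 kN·m (hogging).
Span CE, ΣM about E: R_C^{CE}·4.4 = 159.5 + 205, so R_C^{CE} = 82.83 kN and R_E = 128.1 − 82.83 = 45.27 kN.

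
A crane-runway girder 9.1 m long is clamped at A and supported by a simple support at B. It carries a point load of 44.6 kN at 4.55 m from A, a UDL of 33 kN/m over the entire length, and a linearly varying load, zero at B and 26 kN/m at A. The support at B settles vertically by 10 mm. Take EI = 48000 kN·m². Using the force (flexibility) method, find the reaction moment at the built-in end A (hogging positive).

M_A = 578.6 kN·m

Take the reaction at B as the redundant and release it; the primary structure is a cantilever fixed at A.
Deflection at B on the released cantilever, summing each load's contribution:
  point load 44.6 at a = 4.55: Pa²(3L − a)/(6EI) = 3501/EI
  UDL 33: wL⁴/(8EI) = 28287/EI
  triangular load, peak 26 at the fixed end: w₀L⁴/(30EI) = 5943/EI
  δ_0 = 37731/EI
Flexibility coefficient — unit upward force at B: δ_{BB} = L³/(3EI) = 251.2/EI.
With EI = 48000 kN·m²: δ_0 = 0.78607 m and δ_{BB} = 0.005233 m/kN.
Compatibility — the beam at B must follow the support down by 0.01 m: δ_0 − R_B·δ_{BB} = 0.01, so R_B = (0.78607 − 0.01)/0.005233 = 148.3 kN.
Moment equilibrium about A: M_A = Σ(load moments about A) − R_B·L = 1928 − 148.3×9.1 = 578.6 kN·m.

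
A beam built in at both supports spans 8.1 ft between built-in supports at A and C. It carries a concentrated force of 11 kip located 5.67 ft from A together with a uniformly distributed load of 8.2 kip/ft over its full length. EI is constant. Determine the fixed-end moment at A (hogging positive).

M_A = 50.45 kip·ft

Take the two fixed-end moments M_A, M_C as redundants; the released structure is the simple span AC.
On the primary (simply-supported) span, the end slopes from the loading are:
  at A: point load 11 at a = 5.67: Pab(L + b)/(6LEI) = 32.84/EI
  at C: point load 11 at a = 5.67: Pab(L + a)/(6LEI) = 42.94/EI
  at A: UDL 8.2: wL³/(24EI) = 181.6/EI
  at C: UDL 8.2: wL³/(24EI) = 181.6/EI
  θ_A0 = 214.4/EI,  θ_C0 = 224.5/EI
Flexibility coefficients: a unit moment at one end gives L/(3EI) there and L/(6EI) at the far end, so f₁₁ = f₂₂ = 2.7/EI and f₁₂ = f₂₁ = 1.35/EI.
Compatibility — zero rotation at each built-in end:
  2.7 M_A + 1.35 M_C = 214.4
  1.35 M_A + 2.7 M_C = 224.5
Solving the pair gives M_A = 50.45 kip·ft and M_C = 57.93 kip·ft (hogging).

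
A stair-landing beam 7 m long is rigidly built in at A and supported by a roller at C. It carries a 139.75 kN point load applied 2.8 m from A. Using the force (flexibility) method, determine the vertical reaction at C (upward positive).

R_C = 29.07 kN

Remove the prop at C; the released (primary) structure is a cantilever built in at A.
Primary-structure tip deflection at C by superposition:
  point load 139.75 at a = 2.8: Pa²(3L − a)/(6EI) = 3323/EI
Tip deflection under a unit load at C: L³/(3EI) = 114.3/EI.
The prop prevents deflection at C: R_C = δ_0/δ_{CC} = 3323/114.3 = 29.07 kN.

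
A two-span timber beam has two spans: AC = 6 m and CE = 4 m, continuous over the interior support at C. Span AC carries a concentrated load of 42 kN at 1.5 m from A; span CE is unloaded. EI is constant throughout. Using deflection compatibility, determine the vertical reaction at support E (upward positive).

Release continuity at C by inserting a hinge; the redundant is the internal moment M_C. The primary structure is two simply-supported spans AC and CE.
Rotations at C on the released spans (each span's end-slope, ×1/EI):
  span AC: point load 42 at a = 1.5: Pab(L + a)/(6LEI) = 59.06/EI
  relative rotation θ_0 = (59.06 + 0)/EI = 59.06/EI
A unit hogging moment at C produces rotation L₁/(3EI) + L₂/(3EI) = 3.333/EI.
Compatibility: M_C·(L₁+L₂)/(3EI) = θ_0, giving M_C = 17.72 kN·m (hogging).
Span CE, ΣM about E: R_C^{CE}·4 = 0 + 17.72, so R_C^{CE} = 4.43 kN and R_E = 0 − 4.43 = -4.43 kN.

R_E = -4.43 kN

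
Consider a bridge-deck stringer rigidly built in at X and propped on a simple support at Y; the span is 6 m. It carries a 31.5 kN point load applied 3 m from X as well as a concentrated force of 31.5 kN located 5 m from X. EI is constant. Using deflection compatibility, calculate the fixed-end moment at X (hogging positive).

Take the reaction at Y as the redundant and release it; the primary structure is a cantilever fixed at X.
Deflection at Y on the released cantilever, summing each load's contribution:
  point load 31.5 at a = 3: Pa²(3L − a)/(6EI) = 708.8/EI
  point load 31.5 at a = 5: Pa²(3L − a)/(6EI) = 1706/EI
  δ_0 = 2415/EI
Tip deflection under a unit load at Y: L³/(3EI) = 72/EI.
Compatibility at Y: δ_0 − R_Y·δ_{YY} = 0, so R_Y = 2415/72 = 33.54 kN.
Moment equilibrium about X: M_X = Σ(load moments about X) − R_Y·L = 252 − 33.54×6 = 50.75 kN·m.

M_X = 50.75 kN·m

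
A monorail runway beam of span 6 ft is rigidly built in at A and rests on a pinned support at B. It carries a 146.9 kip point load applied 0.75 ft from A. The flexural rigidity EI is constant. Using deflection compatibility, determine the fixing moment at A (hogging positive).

M_A = 90.38 kip·ft

Release the roller at B. Primary structure: cantilever fixed at A.
Primary-structure tip deflection at B by superposition:
  point load 146.9 at a = 0.75: Pa²(3L − a)/(6EI) = 237.6/EI
Flexibility coefficient — unit upward force at B: δ_{BB} = L³/(3EI) = 72/EI.
The prop prevents deflection at B: R_B = δ_0/δ_{BB} = 237.6/72 = 3.3 kip.
Moment equilibrium about A: M_A = Σ(load moments about A) − R_B·L = 110.2 − 3.3×6 = 90.38 kip·ft.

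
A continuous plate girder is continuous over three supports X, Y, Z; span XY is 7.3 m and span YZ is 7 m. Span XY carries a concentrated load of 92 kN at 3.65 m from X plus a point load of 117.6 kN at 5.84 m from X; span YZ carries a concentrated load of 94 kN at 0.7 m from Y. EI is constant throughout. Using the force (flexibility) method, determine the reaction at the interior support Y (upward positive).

Release continuity at Y by inserting a hinge; the redundant is the internal moment M_Y. The primary structure is two simply-supported spans XY and YZ.
Rotations at Y on the released spans (each span's end-slope, ×1/EI):
  span XY: point load 92 at a = 3.65: Pab(L + a)/(6LEI) = 306.4/EI
  span XY: point load 117.6 at a = 5.84: Pab(L + a)/(6LEI) = 300.8/EI
  span YZ: point load 94 at a = 0.7: Pab(L + b)/(6LEI) = 131.3/EI
  relative rotation θ_0 = (607.2 + 131.3)/EI = 738.5/EI
A unit hogging moment at Y produces rotation L₁/(3EI) + L₂/(3EI) = 4.767/EI.
Slope continuity at Y: θ_0 = M_Y·4.767/EI, so M_Y = 738.5/4.767 = 154.9 kN·m (hogging).
Span XY, ΣM about X with M_Y applied at Y: R_Y^{XY}·7.3 = 1023 + 154.9, so R_Y^{XY} = 161.3 kN and R_X = 209.6 − 161.3 = 48.3 kN.
Span YZ, ΣM about Z: R_Y^{YZ}·7 = 592.2 + 154.9, so R_Y^{YZ} = 106.7 kN and R_Z = 94 − 106.7 = -12.73 kN.
R_Y = 161.3 + 106.7 = 268 kN.

R_Y = 268 kN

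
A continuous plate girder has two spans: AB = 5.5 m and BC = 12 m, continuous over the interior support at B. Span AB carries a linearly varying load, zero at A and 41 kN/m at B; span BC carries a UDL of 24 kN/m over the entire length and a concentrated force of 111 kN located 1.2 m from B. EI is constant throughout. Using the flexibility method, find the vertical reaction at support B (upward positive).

Release continuity at B by inserting a hinge; the redundant is the internal moment M_B. The primary structure is two simply-supported spans AB and BC.
Rotations at B on the released spans (each span's end-slope, ×1/EI):
  span AB: triangular load, peak 41: w₀L³/(45EI) = 151.6/EI
  span BC: UDL 24: wL³/(24EI) = 1728/EI
  span BC: point load 111 at a = 1.2: Pab(L + b)/(6LEI) = 455.5/EI
  relative rotation θ_0 = (151.6 + 2184)/EI = 2335/EI
A unit hogging moment at B produces rotation L₁/(3EI) + L₂/(3EI) = 5.833/EI.
Slope continuity at B: θ_0 = M_B·5.833/EI, so M_B = 2335/5.833 = 400.3 kN·m (hogging).
Span AB, ΣM about A with M_B applied at B: R_B^{AB}·5.5 = 413.4 + 400.3, so R_B^{AB} = 147.9 kN and R_A = 112.8 − 147.9 = -35.2 kN.
Span BC, ΣM about C: R_B^{BC}·12 = 2927 + 400.3, so R_B^{BC} = 277.3 kN and R_C = 399 − 277.3 = 121.7 kN.
R_B = 147.9 + 277.3 = 425.2 kN.

R_B = 425.2 kN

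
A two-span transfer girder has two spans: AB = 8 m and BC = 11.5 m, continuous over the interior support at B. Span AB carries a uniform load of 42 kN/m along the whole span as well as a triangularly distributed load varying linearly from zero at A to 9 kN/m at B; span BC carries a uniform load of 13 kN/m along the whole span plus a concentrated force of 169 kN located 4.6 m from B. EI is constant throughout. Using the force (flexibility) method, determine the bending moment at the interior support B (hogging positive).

M_B = 500.4 kN·m

Release continuity at B by inserting a hinge; the redundant is the internal moment M_B. The primary structure is two simply-supported spans AB and BC.
Discontinuity in slope at B on the released structure — sum the simple-span end rotations:
  span AB: UDL 42: wL³/(24EI) = 896/EI
  span AB: triangular load, peak 9: w₀L³/(45EI) = 102.4/EI
  span BC: UDL 13: wL³/(24EI) = 823.8/EI
  span BC: point load 169 at a = 4.6: Pab(L + b)/(6LEI) = 1430/EI
  relative rotation θ_0 = (998.4 + 2254)/EI = 3253/EI
A unit hogging moment at B produces rotation L₁/(3EI) + L₂/(3EI) = 6.5/EI.
Slope continuity at B: θ_0 = M_B·6.5/EI, so M_B = 3253/6.5 = 500.4 kN·m (hogging).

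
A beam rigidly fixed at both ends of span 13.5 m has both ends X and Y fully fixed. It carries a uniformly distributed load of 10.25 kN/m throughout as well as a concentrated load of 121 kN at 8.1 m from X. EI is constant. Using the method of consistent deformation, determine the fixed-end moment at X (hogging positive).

Take the two fixed-end moments M_X, M_Y as redundants; the released structure is the simple span XY.
End rotations of the released simple span under the applied load (×1/EI):
  at X: UDL 10.25: wL³/(24EI) = 1051/EI
  at Y: UDL 10.25: wL³/(24EI) = 1051/EI
  at X: point load 121 at a = 8.1: Pab(L + b)/(6LEI) = 1235/EI
  at Y: point load 121 at a = 8.1: Pab(L + a)/(6LEI) = 1411/EI
  θ_X0 = 2286/EI,  θ_Y0 = 2462/EI
Flexibility coefficients: a unit moment at one end gives L/(3EI) there and L/(6EI) at the far end, so f₁₁ = f₂₂ = 4.5/EI and f₁₂ = f₂₁ = 2.25/EI.
Compatibility — zero rotation at each built-in end:
  4.5 M_X + 2.25 M_Y = 2286
  2.25 M_X + 4.5 M_Y = 2462
Solving the pair gives M_X = 312.5 kN·m and M_Y = 390.9 kN·m (hogging).

M_X = 312.5 kN·m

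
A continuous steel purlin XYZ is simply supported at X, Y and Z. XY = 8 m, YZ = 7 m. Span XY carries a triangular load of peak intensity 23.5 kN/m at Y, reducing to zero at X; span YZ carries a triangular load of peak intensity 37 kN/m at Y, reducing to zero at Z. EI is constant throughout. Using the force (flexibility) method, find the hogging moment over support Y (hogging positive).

M_Y = 109.9 kN·m

Release continuity at Y by inserting a hinge; the redundant is the internal moment M_Y. The primary structure is two simply-supported spans XY and YZ.
End slopes at the hinge Y, treating each span as simply supported:
  span XY: triangular load, peak 23.5: w₀L³/(45EI) = 267.4/EI
  span YZ: triangular load, peak 37: w₀L³/(45EI) = 282/EI
  relative rotation θ_0 = (267.4 + 282)/EI = 549.4/EI
A unit hogging moment at Y produces rotation L₁/(3EI) + L₂/(3EI) = 5/EI.
Compatibility: M_Y·(L₁+L₂)/(3EI) = θ_0, giving M_Y = 109.9 kN·m (hogging).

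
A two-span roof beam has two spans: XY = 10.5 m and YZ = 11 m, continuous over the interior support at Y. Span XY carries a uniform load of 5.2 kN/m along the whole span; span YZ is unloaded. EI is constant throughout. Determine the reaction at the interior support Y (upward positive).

Take M_Y as the redundant. Released structure: two simple spans XY and YZ with a hinge at Y.
Discontinuity in slope at Y on the released structure — sum the simple-span end rotations:
  span XY: UDL 5.2: wL³/(24EI) = 250.8/EI
  relative rotation θ_0 = (250.8 + 0)/EI = 250.8/EI
A unit hogging moment at Y produces rotation L₁/(3EI) + L₂/(3EI) = 7.167/EI.
Slope continuity at Y: θ_0 = M_Y·7.167/EI, so M_Y = 250.8/7.167 = 35 kN·m (hogging).
Span XY, ΣM about X with M_Y applied at Y: R_Y^{XY}·10.5 = 286.6 + 35, so R_Y^{XY} = 30.63 kN and R_X = 54.6 − 30.63 = 23.97 kN.
Span YZ, ΣM about Z: R_Y^{YZ}·11 = 0 + 35, so R_Y^{YZ} = 3.182 kN and R_Z = 0 − 3.182 = -3.182 kN.
R_Y = 30.63 + 3.182 = 33.81 kN.

R_Y = 33.81 kN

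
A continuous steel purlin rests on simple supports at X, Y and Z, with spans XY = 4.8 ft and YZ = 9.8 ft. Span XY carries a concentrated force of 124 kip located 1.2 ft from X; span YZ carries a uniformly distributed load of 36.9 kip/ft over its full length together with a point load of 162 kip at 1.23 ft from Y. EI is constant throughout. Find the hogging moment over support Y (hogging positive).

M_Y = 429.9 kip·ft

Insert a hinge at Y; M_Y is the redundant, and each span becomes simply supported.
Rotations at Y on the released spans (each span's end-slope, ×1/EI):
  span XY: point load 124 at a = 1.2: Pab(L + a)/(6LEI) = 111.6/EI
  span YZ: UDL 36.9: wL³/(24EI) = 1447/EI
  span YZ: point load 162 at a = 1.23: Pab(L + b)/(6LEI) = 533.5/EI
  relative rotation θ_0 = (111.6 + 1981)/EI = 2092/EI
A unit hogging moment at Y produces rotation L₁/(3EI) + L₂/(3EI) = 4.867/EI.
Compatibility: M_Y·(L₁+L₂)/(3EI) = θ_0, giving M_Y = 429.9 kip·ft (hogging).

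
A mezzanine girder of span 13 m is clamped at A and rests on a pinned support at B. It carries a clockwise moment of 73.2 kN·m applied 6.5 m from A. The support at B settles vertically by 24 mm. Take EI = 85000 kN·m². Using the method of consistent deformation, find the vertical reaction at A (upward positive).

R_A = -3.549 kN

Take the reaction at B as the redundant and release it; the primary structure is a cantilever fixed at A.
Free-end deflection of the primary structure under the applied loading (downward +):
  clockwise couple 73.2 at a = 6.5: M₀a(2L − a)/(2EI) = 4639/EI
Flexibility coefficient — unit upward force at B: δ_{BB} = L³/(3EI) = 732.3/EI.
With EI = 85000 kN·m²: δ_0 = 0.054577 m and δ_{BB} = 0.008616 m/kN.
Compatibility — the beam at B must follow the support down by 0.024 m: δ_0 − R_B·δ_{BB} = 0.024, so R_B = (0.054577 − 0.024)/0.008616 = 3.549 kN.
Vertical equilibrium: R_A = ΣP − R_B = 0 − 3.549 = -3.549 kN.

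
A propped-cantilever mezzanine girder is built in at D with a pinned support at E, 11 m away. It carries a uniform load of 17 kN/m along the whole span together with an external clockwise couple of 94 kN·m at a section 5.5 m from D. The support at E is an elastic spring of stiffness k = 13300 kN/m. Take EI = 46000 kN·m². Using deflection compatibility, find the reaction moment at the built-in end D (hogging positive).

M_D = 252.2 kN·m

Choose R_E as the redundant. The primary structure is the cantilever fixed at D.
Deflection at E on the released cantilever, summing each load's contribution:
  UDL 17: wL⁴/(8EI) = 31112/EI
  clockwise couple 94 at a = 5.5: M₀a(2L − a)/(2EI) = 4265/EI
  δ_0 = 35377/EI
Tip deflection under a unit load at E: L³/(3EI) = 443.7/EI.
With EI = 46000 kN·m²: δ_0 = 0.76907 m and δ_{EE} = 0.009645 m/kN.
Compatibility — the spring shortens by R_E/k under the reaction it provides: δ_0 − R_E·δ_{EE} = R_E/k. With 1/k = 0.000075 m/kN, R_E = δ_0 / (δ_{EE} + 1/k) = 0.76907 / (0.009645 + 0.000075) = 79.12 kN.
Moment equilibrium about D: M_D = Σ(load moments about D) − R_E·L = 1122 − 79.12×11 = 252.2 kN·m.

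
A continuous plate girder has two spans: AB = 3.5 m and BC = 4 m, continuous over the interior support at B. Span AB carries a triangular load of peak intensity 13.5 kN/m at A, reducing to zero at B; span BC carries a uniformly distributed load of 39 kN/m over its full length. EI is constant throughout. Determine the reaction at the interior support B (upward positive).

R_B = 110.6 kN

Release continuity at B by inserting a hinge; the redundant is the internal moment M_B. The primary structure is two simply-supported spans AB and BC.
Discontinuity in slope at B on the released structure — sum the simple-span end rotations:
  span AB: triangular load, peak 13.5: 7w₀L³/(360EI) = 11.25/EI
  span BC: UDL 39: wL³/(24EI) = 104/EI
  relative rotation θ_0 = (11.25 + 104)/EI = 115.3/EI
A unit hogging moment at B produces rotation L₁/(3EI) + L₂/(3EI) = 2.5/EI.
Slope continuity at B: θ_0 = M_B·2.5/EI, so M_B = 115.3/2.5 = 46.1 kN·m (hogging).
Span AB, ΣM about A with M_B applied at B: R_B^{AB}·3.5 = 27.56 + 46.1, so R_B^{AB} = 21.05 kN and R_A = 23.62 − 21.05 = 2.578 kN.
Span BC, ΣM about C: R_B^{BC}·4 = 312 + 46.1, so R_B^{BC} = 89.53 kN and R_C = 156 − 89.53 = 66.47 kN.
R_B = 21.05 + 89.53 = 110.6 kN.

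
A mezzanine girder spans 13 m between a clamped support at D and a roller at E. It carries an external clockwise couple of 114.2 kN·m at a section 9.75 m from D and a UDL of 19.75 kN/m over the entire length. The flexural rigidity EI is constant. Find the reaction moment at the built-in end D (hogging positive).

Choose R_E as the redundant. The primary structure is the cantilever fixed at D.
Free-end deflection of the primary structure under the applied loading (downward +):
  clockwise couple 114.2 at a = 9.75: M₀a(2L − a)/(2EI) = 9047/EI
  UDL 19.75: wL⁴/(8EI) = 70510/EI
  δ_0 = 79557/EI
Tip deflection under a unit load at E: L³/(3EI) = 732.3/EI.
The prop prevents deflection at E: R_E = δ_0/δ_{EE} = 79557/732.3 = 108.6 kN.
Moment equilibrium about D: M_D = Σ(load moments about D) − R_E·L = 1783 − 108.6×13 = 370.8 kN·m.

M_D = 370.8 kN·m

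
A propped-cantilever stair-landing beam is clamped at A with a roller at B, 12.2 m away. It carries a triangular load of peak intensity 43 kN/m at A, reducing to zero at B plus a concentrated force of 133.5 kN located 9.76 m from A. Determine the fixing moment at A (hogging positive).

M_A = 583 kN·m

Take the reaction at B as the redundant and release it; the primary structure is a cantilever fixed at A.
Deflection at B on the released cantilever, summing each load's contribution:
  triangular load, peak 43 at the fixed end: w₀L⁴/(30EI) = 31753/EI
  point load 133.5 at a = 9.76: Pa²(3L − a)/(6EI) = 56887/EI
  δ_0 = 88640/EI
Flexibility coefficient — unit upward force at B: δ_{BB} = L³/(3EI) = 605.3/EI.
The prop prevents deflection at B: R_B = δ_0/δ_{BB} = 88640/605.3 = 146.4 kN.
Moment equilibrium about A: M_A = Σ(load moments about A) − R_B·L = 2370 − 146.4×12.2 = 583 kN·m.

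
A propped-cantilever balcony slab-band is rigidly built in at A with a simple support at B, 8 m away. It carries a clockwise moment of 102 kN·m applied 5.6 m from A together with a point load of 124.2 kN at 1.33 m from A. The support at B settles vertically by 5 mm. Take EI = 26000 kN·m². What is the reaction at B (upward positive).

Take the reaction at B as the redundant and release it; the primary structure is a cantilever fixed at A.
Free-end deflection of the primary structure under the applied loading (downward +):
  clockwise couple 102 at a = 5.6: M₀a(2L − a)/(2EI) = 2970/EI
  point load 124.2 at a = 1.33: Pa²(3L − a)/(6EI) = 830.1/EI
  δ_0 = 3800/EI
Tip deflection under a unit load at B: L³/(3EI) = 170.7/EI.
With EI = 26000 kN·m²: δ_0 = 0.14617 m and δ_{BB} = 0.006564 m/kN.
Compatibility — the beam at B must follow the support down by 0.005 m: δ_0 − R_B·δ_{BB} = 0.005, so R_B = (0.14617 − 0.005)/0.006564 = 21.51 kN.

R_B = 21.51 kN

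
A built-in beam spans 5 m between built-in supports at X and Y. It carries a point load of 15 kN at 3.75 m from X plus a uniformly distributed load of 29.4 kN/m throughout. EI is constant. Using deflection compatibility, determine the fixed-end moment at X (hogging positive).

M_X = 64.77 kN·m

Release both end moments; the primary structure is a simply-supported span XY with redundants M_X and M_Y.
Simple-span end rotations at X and Y under the given loads:
  at X: point load 15 at a = 3.75: Pab(L + b)/(6LEI) = 14.65/EI
  at Y: point load 15 at a = 3.75: Pab(L + a)/(6LEI) = 20.51/EI
  at X: UDL 29.4: wL³/(24EI) = 153.1/EI
  at Y: UDL 29.4: wL³/(24EI) = 153.1/EI
  θ_X0 = 167.8/EI,  θ_Y0 = 173.6/EI
Flexibility coefficients: a unit moment at one end gives L/(3EI) there and L/(6EI) at the far end, so f₁₁ = f₂₂ = 1.667/EI and f₁₂ = f₂₁ = 0.8333/EI.
Compatibility — zero rotation at each built-in end:
  1.667 M_X + 0.8333 M_Y = 167.8
  0.8333 M_X + 1.667 M_Y = 173.6
Solving the pair gives M_X = 64.77 kN·m and M_Y = 71.8 kN·m (hogging).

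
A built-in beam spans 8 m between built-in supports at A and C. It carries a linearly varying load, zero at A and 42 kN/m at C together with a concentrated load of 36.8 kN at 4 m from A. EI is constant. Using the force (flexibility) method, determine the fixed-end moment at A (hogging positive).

M_A = 126.4 kN·m

Take the two fixed-end moments M_A, M_C as redundants; the released structure is the simple span AC.
Simple-span end rotations at A and C under the given loads:
  at A: triangular load, peak 42: 7w₀L³/(360EI) = 418.1/EI
  at C: triangular load, peak 42: w₀L³/(45EI) = 477.9/EI
  at A: point load 36.8 at a = 4: Pab(L + b)/(6LEI) = 147.2/EI
  at C: point load 36.8 at a = 4: Pab(L + a)/(6LEI) = 147.2/EI
  θ_A0 = 565.3/EI,  θ_C0 = 625.1/EI
Flexibility coefficients: a unit moment at one end gives L/(3EI) there and L/(6EI) at the far end, so f₁₁ = f₂₂ = 2.667/EI and f₁₂ = f₂₁ = 1.333/EI.
Compatibility — zero rotation at each built-in end:
  2.667 M_A + 1.333 M_C = 565.3
  1.333 M_A + 2.667 M_C = 625.1
Solving the pair gives M_A = 126.4 kN·m and M_C = 171.2 kN·m (hogging).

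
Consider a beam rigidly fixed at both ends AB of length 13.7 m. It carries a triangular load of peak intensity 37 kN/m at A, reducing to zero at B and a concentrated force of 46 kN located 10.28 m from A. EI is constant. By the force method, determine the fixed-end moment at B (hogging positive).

M_B = 320.1 kN·m

Take the two fixed-end moments M_A, M_B as redundants; the released structure is the simple span AB.
On the primary (simply-supported) span, the end slopes from the loading are:
  at A: triangular load, peak 37: w₀L³/(45EI) = 2114/EI
  at B: triangular load, peak 37: 7w₀L³/(360EI) = 1850/EI
  at A: point load 46 at a = 10.28: Pab(L + b)/(6LEI) = 336.8/EI
  at B: point load 46 at a = 10.28: Pab(L + a)/(6LEI) = 471.8/EI
  θ_A0 = 2451/EI,  θ_B0 = 2322/EI
Flexibility coefficients: a unit moment at one end gives L/(3EI) there and L/(6EI) at the far end, so f₁₁ = f₂₂ = 4.567/EI and f₁₂ = f₂₁ = 2.283/EI.
Compatibility — zero rotation at each built-in end:
  4.567 M_A + 2.283 M_B = 2451
  2.283 M_A + 4.567 M_B = 2322
Solving the pair gives M_A = 376.7 kN·m and M_B = 320.1 kN·m (hogging).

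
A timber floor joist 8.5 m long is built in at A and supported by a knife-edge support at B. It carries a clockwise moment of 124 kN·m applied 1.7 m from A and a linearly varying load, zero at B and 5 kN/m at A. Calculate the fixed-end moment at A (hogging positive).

Remove the prop at B; the released (primary) structure is a cantilever built in at A.
Deflection at B on the released cantilever, summing each load's contribution:
  clockwise couple 124 at a = 1.7: M₀a(2L − a)/(2EI) = 1613/EI
  triangular load, peak 5 at the fixed end: w₀L⁴/(30EI) = 870/EI
  δ_0 = 2483/EI
Flexibility coefficient — unit upward force at B: δ_{BB} = L³/(3EI) = 204.7/EI.
Compatibility at B: δ_0 − R_B·δ_{BB} = 0, so R_B = 2483/204.7 = 12.13 kN.
Moment equilibrium about A: M_A = Σ(load moments about A) − R_B·L = 184.2 − 12.13×8.5 = 81.12 kN·m.

M_A = 81.12 kN·m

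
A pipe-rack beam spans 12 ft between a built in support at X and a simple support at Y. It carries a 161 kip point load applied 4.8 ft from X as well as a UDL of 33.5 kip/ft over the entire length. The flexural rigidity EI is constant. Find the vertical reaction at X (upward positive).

R_X = 378.8 kip

Remove the prop at Y; the released (primary) structure is a cantilever built in at X.
Free-end deflection of the primary structure under the applied loading (downward +):
  point load 161 at a = 4.8: Pa²(3L − a)/(6EI) = 19289/EI
  UDL 33.5: wL⁴/(8EI) = 86832/EI
  δ_0 = 106121/EI
Flexibility coefficient — unit upward force at Y: δ_{YY} = L³/(3EI) = 576/EI.
The prop prevents deflection at Y: R_Y = δ_0/δ_{YY} = 106121/576 = 184.2 kip.
Vertical equilibrium: R_X = ΣP − R_Y = 563 − 184.2 = 378.8 kip.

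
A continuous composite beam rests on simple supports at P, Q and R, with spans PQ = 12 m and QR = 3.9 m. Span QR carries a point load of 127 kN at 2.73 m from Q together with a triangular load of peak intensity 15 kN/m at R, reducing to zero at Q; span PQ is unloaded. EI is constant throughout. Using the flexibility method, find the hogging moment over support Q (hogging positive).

Take M_Q as the redundant. Released structure: two simple spans PQ and QR with a hinge at Q.
Rotations at Q on the released spans (each span's end-slope, ×1/EI):
  span QR: point load 127 at a = 2.73: Pab(L + b)/(6LEI) = 87.89/EI
  span QR: triangular load, peak 15: 7w₀L³/(360EI) = 17.3/EI
  relative rotation θ_0 = (0 + 105.2)/EI = 105.2/EI
A unit hogging moment at Q produces rotation L₁/(3EI) + L₂/(3EI) = 5.3/EI.
Compatibility: M_Q·(L₁+L₂)/(3EI) = θ_0, giving M_Q = 19.85 kN·m (hogging).

M_Q = 19.85 kN·m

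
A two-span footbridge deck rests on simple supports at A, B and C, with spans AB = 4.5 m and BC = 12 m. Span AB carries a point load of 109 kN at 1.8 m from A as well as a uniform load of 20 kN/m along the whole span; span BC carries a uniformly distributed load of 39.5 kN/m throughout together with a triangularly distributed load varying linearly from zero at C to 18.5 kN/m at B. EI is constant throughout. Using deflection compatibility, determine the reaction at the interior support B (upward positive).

Insert a hinge at B; M_B is the redundant, and each span becomes simply supported.
Discontinuity in slope at B on the released structure — sum the simple-span end rotations:
  span AB: point load 109 at a = 1.8: Pab(L + a)/(6LEI) = 123.6/EI
  span AB: UDL 20: wL³/(24EI) = 75.94/EI
  span BC: UDL 39.5: wL³/(24EI) = 2844/EI
  span BC: triangular load, peak 18.5: w₀L³/(45EI) = 710.4/EI
  relative rotation θ_0 = (199.5 + 3554)/EI = 3754/EI
A unit hogging moment at B produces rotation L₁/(3EI) + L₂/(3EI) = 5.5/EI.
Compatibility: M_B·(L₁+L₂)/(3EI) = θ_0, giving M_B = 682.5 kN·m (hogging).
Span AB, ΣM about A with M_B applied at B: R_B^{AB}·4.5 = 398.7 + 682.5, so R_B^{AB} = 240.3 kN and R_A = 199 − 240.3 = -41.27 kN.
Span BC, ΣM about C: R_B^{BC}·12 = 3732 + 682.5, so R_B^{BC} = 367.9 kN and R_C = 585 − 367.9 = 217.1 kN.
R_B = 240.3 + 367.9 = 608.2 kN.

R_B = 608.2 kN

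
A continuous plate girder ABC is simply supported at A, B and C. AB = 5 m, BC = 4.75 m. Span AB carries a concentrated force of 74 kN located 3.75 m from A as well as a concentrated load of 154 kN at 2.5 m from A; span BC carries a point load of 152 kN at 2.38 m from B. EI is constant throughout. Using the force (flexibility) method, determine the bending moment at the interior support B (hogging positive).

Release continuity at B by inserting a hinge; the redundant is the internal moment M_B. The primary structure is two simply-supported spans AB and BC.
Discontinuity in slope at B on the released structure — sum the simple-span end rotations:
  span AB: point load 74 at a = 3.75: Pab(L + a)/(6LEI) = 101.2/EI
  span AB: point load 154 at a = 2.5: Pab(L + a)/(6LEI) = 240.6/EI
  span BC: point load 152 at a = 2.38: Pab(L + b)/(6LEI) = 214.2/EI
  relative rotation θ_0 = (341.8 + 214.2)/EI = 556/EI
A unit hogging moment at B produces rotation L₁/(3EI) + L₂/(3EI) = 3.25/EI.
Compatibility: M_B·(L₁+L₂)/(3EI) = θ_0, giving M_B = 171.1 kN·m (hogging).

M_B = 171.1 kN·m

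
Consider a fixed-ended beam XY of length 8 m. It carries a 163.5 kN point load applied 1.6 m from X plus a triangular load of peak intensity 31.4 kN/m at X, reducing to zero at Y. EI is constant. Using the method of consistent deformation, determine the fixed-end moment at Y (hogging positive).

Take the two fixed-end moments M_X, M_Y as redundants; the released structure is the simple span XY.
Simple-span end rotations at X and Y under the given loads:
  at X: point load 163.5 at a = 1.6: Pab(L + b)/(6LEI) = 502.3/EI
  at Y: point load 163.5 at a = 1.6: Pab(L + a)/(6LEI) = 334.8/EI
  at X: triangular load, peak 31.4: w₀L³/(45EI) = 357.3/EI
  at Y: triangular load, peak 31.4: 7w₀L³/(360EI) = 312.6/EI
  θ_X0 = 859.5/EI,  θ_Y0 = 647.5/EI
Flexibility coefficients: a unit moment at one end gives L/(3EI) there and L/(6EI) at the far end, so f₁₁ = f₂₂ = 2.667/EI and f₁₂ = f₂₁ = 1.333/EI.
Compatibility — zero rotation at each built-in end:
  2.667 M_X + 1.333 M_Y = 859.5
  1.333 M_X + 2.667 M_Y = 647.5
Solving the pair gives M_X = 267.9 kN·m and M_Y = 108.8 kN·m (hogging).

M_Y = 108.8 kN·m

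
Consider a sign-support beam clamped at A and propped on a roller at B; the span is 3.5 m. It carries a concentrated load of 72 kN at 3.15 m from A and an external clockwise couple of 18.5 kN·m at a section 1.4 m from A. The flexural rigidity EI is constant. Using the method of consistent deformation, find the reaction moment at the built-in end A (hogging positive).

Remove the prop at B; the released (primary) structure is a cantilever built in at A.
Downward deflection at the released point B due to the loads:
  point load 72 at a = 3.15: Pa²(3L − a)/(6EI) = 875.2/EI
  clockwise couple 18.5 at a = 1.4: M₀a(2L − a)/(2EI) = 72.52/EI
  δ_0 = 947.7/EI
Flexibility coefficient — unit upward force at B: δ_{BB} = L³/(3EI) = 14.29/EI.
Compatibility at B: δ_0 − R_B·δ_{BB} = 0, so R_B = 947.7/14.29 = 66.31 kN.
Moment equilibrium about A: M_A = Σ(load moments about A) − R_B·L = 245.3 − 66.31×3.5 = 13.21 kN·m.

M_A = 13.21 kN·m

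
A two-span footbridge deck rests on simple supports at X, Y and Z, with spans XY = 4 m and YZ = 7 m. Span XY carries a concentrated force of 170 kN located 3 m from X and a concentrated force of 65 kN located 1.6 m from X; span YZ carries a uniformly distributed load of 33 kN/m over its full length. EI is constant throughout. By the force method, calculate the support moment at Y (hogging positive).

Take M_Y as the redundant. Released structure: two simple spans XY and YZ with a hinge at Y.
Discontinuity in slope at Y on the released structure — sum the simple-span end rotations:
  span XY: point load 170 at a = 3: Pab(L + a)/(6LEI) = 148.8/EI
  span XY: point load 65 at a = 1.6: Pab(L + a)/(6LEI) = 58.24/EI
  span YZ: UDL 33: wL³/(24EI) = 471.6/EI
  relative rotation θ_0 = (207 + 471.6)/EI = 678.6/EI
A unit hogging moment at Y produces rotation L₁/(3EI) + L₂/(3EI) = 3.667/EI.
Slope continuity at Y: θ_0 = M_Y·3.667/EI, so M_Y = 678.6/3.667 = 185.1 kN·m (hogging).

M_Y = 185.1 kN·m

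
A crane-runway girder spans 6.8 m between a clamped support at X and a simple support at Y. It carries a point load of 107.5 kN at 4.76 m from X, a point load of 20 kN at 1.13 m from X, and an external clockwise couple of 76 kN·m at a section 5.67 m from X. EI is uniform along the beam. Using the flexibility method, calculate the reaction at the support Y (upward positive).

Choose R_Y as the redundant. The primary structure is the cantilever fixed at X.
Primary-structure tip deflection at Y by superposition:
  point load 107.5 at a = 4.76: Pa²(3L − a)/(6EI) = 6349/EI
  point load 20 at a = 1.13: Pa²(3L − a)/(6EI) = 82.02/EI
  clockwise couple 76 at a = 5.67: M₀a(2L − a)/(2EI) = 1709/EI
  δ_0 = 8140/EI
Tip deflection under a unit load at Y: L³/(3EI) = 104.8/EI.
The prop prevents deflection at Y: R_Y = δ_0/δ_{YY} = 8140/104.8 = 77.66 kN.

R_Y = 77.66 kN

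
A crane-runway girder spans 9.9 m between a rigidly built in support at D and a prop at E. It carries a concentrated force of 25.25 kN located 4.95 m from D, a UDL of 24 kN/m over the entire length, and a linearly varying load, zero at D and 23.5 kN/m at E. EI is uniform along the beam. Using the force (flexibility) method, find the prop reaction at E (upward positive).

Release the roller at E. Primary structure: cantilever fixed at D.
Downward deflection at the released point E due to the loads:
  point load 25.25 at a = 4.95: Pa²(3L − a)/(6EI) = 2552/EI
  UDL 24: wL⁴/(8EI) = 28818/EI
  triangular load, peak 23.5 at the free end: 11w₀L⁴/(120EI) = 20693/EI
  δ_0 = 52063/EI
Flexibility coefficient — unit upward force at E: δ_{EE} = L³/(3EI) = 323.4/EI.
Compatibility at E: δ_0 − R_E·δ_{EE} = 0, so R_E = 52063/323.4 = 161 kN.

R_E = 161 kN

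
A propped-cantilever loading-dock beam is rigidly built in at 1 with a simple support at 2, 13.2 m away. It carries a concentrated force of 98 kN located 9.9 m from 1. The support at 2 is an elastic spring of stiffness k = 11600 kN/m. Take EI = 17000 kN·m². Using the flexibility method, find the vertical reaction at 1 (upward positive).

R_1 = 36.1 kN

Remove the prop at 2; the released (primary) structure is a cantilever built in at 1.
Deflection at 2 on the released cantilever, summing each load's contribution:
  point load 98 at a = 9.9: Pa²(3L − a)/(6EI) = 47545/EI
Flexibility coefficient — unit upward force at 2: δ_{22} = L³/(3EI) = 766.7/EI.
With EI = 17000 kN·m²: δ_0 = 2.7967 m and δ_{22} = 0.045097 m/kN.
Compatibility — the spring shortens by R_2/k under the reaction it provides: δ_0 − R_2·δ_{22} = R_2/k. With 1/k = 0.000086 m/kN, R_2 = δ_0 / (δ_{22} + 1/k) = 2.7967 / (0.045097 + 0.000086) = 61.9 kN.
Vertical equilibrium: R_1 = ΣP − R_2 = 98 − 61.9 = 36.1 kN.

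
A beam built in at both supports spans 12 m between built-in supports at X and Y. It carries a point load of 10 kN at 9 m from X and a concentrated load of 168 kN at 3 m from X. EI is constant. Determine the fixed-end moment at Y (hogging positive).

Take the two fixed-end moments M_X, M_Y as redundants; the released structure is the simple span XY.
On the primary (simply-supported) span, the end slopes from the loading are:
  at X: point load 10 at a = 9: Pab(L + b)/(6LEI) = 56.25/EI
  at Y: point load 10 at a = 9: Pab(L + a)/(6LEI) = 78.75/EI
  at X: point load 168 at a = 3: Pab(L + b)/(6LEI) = 1323/EI
  at Y: point load 168 at a = 3: Pab(L + a)/(6LEI) = 945/EI
  θ_X0 = 1379/EI,  θ_Y0 = 1024/EI
Flexibility coefficients: a unit moment at one end gives L/(3EI) there and L/(6EI) at the far end, so f₁₁ = f₂₂ = 4/EI and f₁₂ = f₂₁ = 2/EI.
Compatibility — zero rotation at each built-in end:
  4 M_X + 2 M_Y = 1379
  2 M_X + 4 M_Y = 1024
Solving the pair gives M_X = 289.1 kN·m and M_Y = 111.4 kN·m (hogging).

M_Y = 111.4 kN·m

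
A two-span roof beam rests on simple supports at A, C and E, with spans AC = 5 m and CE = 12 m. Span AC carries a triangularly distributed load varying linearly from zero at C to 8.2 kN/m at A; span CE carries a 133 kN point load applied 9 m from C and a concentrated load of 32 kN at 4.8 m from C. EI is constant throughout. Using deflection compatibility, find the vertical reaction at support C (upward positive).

Release continuity at C by inserting a hinge; the redundant is the internal moment M_C. The primary structure is two simply-supported spans AC and CE.
End slopes at the hinge C, treating each span as simply supported:
  span AC: triangular load, peak 8.2: 7w₀L³/(360EI) = 19.93/EI
  span CE: point load 133 at a = 9: Pab(L + b)/(6LEI) = 748.1/EI
  span CE: point load 32 at a = 4.8: Pab(L + b)/(6LEI) = 294.9/EI
  relative rotation θ_0 = (19.93 + 1043)/EI = 1063/EI
A unit hogging moment at C produces rotation L₁/(3EI) + L₂/(3EI) = 5.667/EI.
Compatibility: M_C·(L₁+L₂)/(3EI) = θ_0, giving M_C = 187.6 kN·m (hogging).
Span AC, ΣM about A with M_C applied at C: R_C^{AC}·5 = 34.17 + 187.6, so R_C^{AC} = 44.35 kN and R_A = 20.5 − 44.35 = -23.85 kN.
Span CE, ΣM about E: R_C^{CE}·12 = 629.4 + 187.6, so R_C^{CE} = 68.08 kN and R_E = 165 − 68.08 = 96.92 kN.
R_C = 44.35 + 68.08 = 112.4 kN.

R_C = 112.4 kN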